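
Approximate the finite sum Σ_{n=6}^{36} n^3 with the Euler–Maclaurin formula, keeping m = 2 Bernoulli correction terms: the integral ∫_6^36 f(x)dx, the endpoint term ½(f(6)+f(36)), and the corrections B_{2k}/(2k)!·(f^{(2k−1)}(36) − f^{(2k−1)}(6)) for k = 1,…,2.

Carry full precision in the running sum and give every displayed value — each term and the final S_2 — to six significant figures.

∫_6^36 x^3 dx evaluates to 419580.
½[f(6) + f(36)] = ½[216.000 + 46656.0] = 23436.0.
Integral + boundary = 443016.
Order-1 term: 1/12 · (3888.00 − 108.000) = 315.000.
After k=1: 443331.
Order-2 term: −1/720 · (6.00000 − 6.00000) = 0.00000.

S_2 ≈ 443331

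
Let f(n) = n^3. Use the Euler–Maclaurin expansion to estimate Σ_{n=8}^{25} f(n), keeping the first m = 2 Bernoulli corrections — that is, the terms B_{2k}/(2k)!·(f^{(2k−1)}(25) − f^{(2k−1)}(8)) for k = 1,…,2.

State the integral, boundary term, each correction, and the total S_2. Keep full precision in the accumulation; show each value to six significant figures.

S_2 ≈ 104841

The integral term ∫_8^25 x^3 dx = 96632.2.
Endpoint term: (f(8) + f(25))/2 = (512.000 + 15625.0)/2 = 8068.50.
So far: 104701.
Order-1 term: 1/12 · (1875.00 − 192.000) = 140.250.
After k=1: 104841.
Order-2 term: −1/720 · (6.00000 − 6.00000) = 0.00000.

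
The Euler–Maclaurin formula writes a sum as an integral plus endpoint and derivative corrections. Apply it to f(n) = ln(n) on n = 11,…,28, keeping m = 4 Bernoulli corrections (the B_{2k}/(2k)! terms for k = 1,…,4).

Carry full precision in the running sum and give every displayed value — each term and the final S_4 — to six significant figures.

∫_11^28 ln(x) dx evaluates to 49.9249.
Endpoint term: (f(11) + f(28))/2 = (2.39790 + 3.33220)/2 = 2.86505.
So far: 52.7899.
k=1: B_{2}/(2)! × [f^{(1)}(28) − f^{(1)}(11)] = 1/12 × (0.0357143 − 0.0909091) = -0.00459957.
After k=1: 52.7853.
k=2: B_{4}/(4)! × [f^{(3)}(28) − f^{(3)}(11)] = −1/720 × (9.11079e-05 − 0.00150263) = 1.96045e-06.
After k=2: 52.7853.
k=3: B_{6}/(6)! × [f^{(5)}(28) − f^{(5)}(11)] = 1/30240 × (1.39451e-06 − 0.000149021) = -4.88183e-09.
After k=3: 52.7853.
k=4: B_{8}/(8)! × [f^{(7)}(28) − f^{(7)}(11)] = −1/1209600 × (5.33613e-08 − 3.69474e-05) = 3.05010e-11.

S_4 ≈ 52.7853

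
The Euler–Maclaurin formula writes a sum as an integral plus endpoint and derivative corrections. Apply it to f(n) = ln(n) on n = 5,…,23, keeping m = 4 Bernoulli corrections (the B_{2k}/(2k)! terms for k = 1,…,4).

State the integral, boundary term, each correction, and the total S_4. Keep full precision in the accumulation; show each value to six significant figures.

S_4 ≈ 48.4286

Integral: ∫_5^23 ln(x) dx = 46.0692.
Endpoint term: (f(5) + f(23))/2 = (1.60944 + 3.13549)/2 = 2.37247.
Integral + boundary = 48.4416.
Order-1 term: 1/12 · (0.0434783 − 0.200000) = -0.0130435.
Partial sum through k=1: 48.4286.
Order-2 term: −1/720 · (0.000164379 − 0.0160000) = 2.19939e-05.
Partial sum through k=2: 48.4286.
Order-3 term: 1/30240 · (3.72883e-06 − 0.00768000) = -2.53845e-07.
Partial sum through k=3: 48.4286.
Order-4 term: −1/1209600 · (2.11465e-07 − 0.00921600) = 7.61887e-09.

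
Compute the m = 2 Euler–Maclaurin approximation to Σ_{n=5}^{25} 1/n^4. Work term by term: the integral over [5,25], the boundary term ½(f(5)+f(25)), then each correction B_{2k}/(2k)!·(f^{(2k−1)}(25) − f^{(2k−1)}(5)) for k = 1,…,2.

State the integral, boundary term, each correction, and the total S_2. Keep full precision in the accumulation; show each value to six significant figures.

∫_5^25 1/x^4 dx evaluates to 0.00264533.
Endpoint term: (f(5) + f(25))/2 = (0.00160000 + 2.56000e-06)/2 = 0.000801280.
So far: 0.00344661.
Correction k=1: B_{2}/2! · (f^{(1)}(25) − f^{(1)}(5)) = 1/12 · (-4.09600e-07 − (-0.00128000)) = 0.000106633.
Running total after k=1: 0.00355325.
Correction k=2: B_{4}/4! · (f^{(3)}(25) − f^{(3)}(5)) = −1/720 · (-1.96608e-08 − (-0.00153600)) = -2.13331e-06.

S_2 ≈ 0.00355111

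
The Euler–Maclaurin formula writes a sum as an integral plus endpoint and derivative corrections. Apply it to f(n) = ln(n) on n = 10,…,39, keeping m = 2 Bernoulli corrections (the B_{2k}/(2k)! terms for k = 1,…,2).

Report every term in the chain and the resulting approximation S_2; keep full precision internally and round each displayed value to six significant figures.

∫_10^39 ln(x) dx evaluates to 90.8531.
½[f(10) + f(39)] = ½[2.30259 + 3.66356] = 2.98307.
Integral + boundary = 93.8361.
k=1: B_{2}/(2)! × [f^{(1)}(39) − f^{(1)}(10)] = 1/12 × (0.0256410 − 0.100000) = -0.00619658.
Partial sum through k=1: 93.8299.
k=2: B_{4}/(4)! × [f^{(3)}(39) − f^{(3)}(10)] = −1/720 × (3.37160e-05 − 0.00200000) = 2.73095e-06.

S_2 ≈ 93.8299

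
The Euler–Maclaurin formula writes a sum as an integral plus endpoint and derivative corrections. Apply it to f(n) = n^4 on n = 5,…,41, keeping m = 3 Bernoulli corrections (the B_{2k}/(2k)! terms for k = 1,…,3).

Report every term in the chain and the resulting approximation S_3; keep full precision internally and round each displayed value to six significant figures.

S_3 ≈ 2.46067e+07

∫_5^41 x^4 dx evaluates to 2.31706e+07.
Endpoint term: (f(5) + f(41))/2 = (625.000 + 2.82576e+06)/2 = 1.41319e+06.
Integral + boundary = 2.45838e+07.
Order-1 term: 1/12 · (275684 − 500.000) = 22932.0.
Partial sum through k=1: 2.46067e+07.
Order-2 term: −1/720 · (984.000 − 120.000) = -1.20000.
Partial sum through k=2: 2.46067e+07.
Order-3 term: 1/30240 · (0.00000 − 0.00000) = 0.00000.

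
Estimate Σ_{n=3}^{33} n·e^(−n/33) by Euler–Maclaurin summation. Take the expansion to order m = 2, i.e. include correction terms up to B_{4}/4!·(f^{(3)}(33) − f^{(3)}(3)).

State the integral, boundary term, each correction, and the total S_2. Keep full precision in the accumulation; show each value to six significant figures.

The integral term ∫_3^33 x·e^(−x/33) dx = 283.522.
Endpoint term: (f(3) + f(33))/2 = (2.73930 + 12.1400)/2 = 7.43966.
So far: 290.962.
Correction k=1: B_{2}/2! · (f^{(1)}(33) − f^{(1)}(3)) = 1/12 · (0.00000 − 0.830092) = -0.0691743.
Running total after k=1: 290.893.
Correction k=2: B_{4}/4! · (f^{(3)}(33) − f^{(3)}(3)) = −1/720 · (0.000675628 − 0.00243920) = 2.44941e-06.

S_2 ≈ 290.893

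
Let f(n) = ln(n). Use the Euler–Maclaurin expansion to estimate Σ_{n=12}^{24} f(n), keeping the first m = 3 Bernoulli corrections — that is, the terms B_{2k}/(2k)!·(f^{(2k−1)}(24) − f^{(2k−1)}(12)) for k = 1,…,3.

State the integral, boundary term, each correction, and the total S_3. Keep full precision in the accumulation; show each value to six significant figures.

∫_12^24 ln(x) dx evaluates to 34.4544.
Endpoint term: (f(12) + f(24))/2 = (2.48491 + 3.17805)/2 = 2.83148.
Integral + boundary = 37.2859.
Correction k=1: B_{2}/2! · (f^{(1)}(24) − f^{(1)}(12)) = 1/12 · (0.0416667 − 0.0833333) = -0.00347222.
Partial sum through k=1: 37.2824.
Correction k=2: B_{4}/4! · (f^{(3)}(24) − f^{(3)}(12)) = −1/720 · (0.000144676 − 0.00115741) = 1.40657e-06.
Partial sum through k=2: 37.2824.
Correction k=3: B_{6}/6! · (f^{(5)}(24) − f^{(5)}(12)) = 1/30240 · (3.01408e-06 − 9.64506e-05) = -3.08983e-09.

S_3 ≈ 37.2824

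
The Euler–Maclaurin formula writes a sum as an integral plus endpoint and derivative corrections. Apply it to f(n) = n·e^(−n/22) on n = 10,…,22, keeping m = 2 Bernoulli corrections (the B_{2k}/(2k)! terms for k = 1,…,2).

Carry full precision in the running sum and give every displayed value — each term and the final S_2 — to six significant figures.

S_2 ≈ 97.9386

∫_10^22 x·e^(−x/22) dx evaluates to 90.7471.
½[f(10) + f(22)] = ½[6.34736 + 8.09335] = 7.22036.
Integral + boundary = 97.9675.
Correction k=1: B_{2}/2! · (f^{(1)}(22) − f^{(1)}(10)) = 1/12 · (0.00000 − 0.346220) = -0.0288517.
Partial sum through k=1: 97.9386.
Correction k=2: B_{4}/4! · (f^{(3)}(22) − f^{(3)}(10)) = −1/720 · (0.00152016 − 0.00333821) = 2.52506e-06.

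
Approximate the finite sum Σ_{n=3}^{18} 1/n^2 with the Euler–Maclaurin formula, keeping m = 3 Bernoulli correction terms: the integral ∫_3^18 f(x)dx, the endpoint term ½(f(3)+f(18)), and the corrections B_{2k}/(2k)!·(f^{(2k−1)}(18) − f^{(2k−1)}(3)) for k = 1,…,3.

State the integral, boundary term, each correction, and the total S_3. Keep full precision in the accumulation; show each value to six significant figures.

The integral term ∫_3^18 1/x^2 dx = 0.277778.
Endpoint term: (f(3) + f(18))/2 = (0.111111 + 0.00308642)/2 = 0.0570988.
So far: 0.334877.
Correction k=1: B_{2}/2! · (f^{(1)}(18) − f^{(1)}(3)) = 1/12 · (-0.000342936 − (-0.0740741)) = 0.00614426.
After k=1: 0.341021.
Correction k=2: B_{4}/4! · (f^{(3)}(18) − f^{(3)}(3)) = −1/720 · (-1.27013e-05 − (-0.0987654)) = -0.000137157.
After k=2: 0.340884.
Correction k=3: B_{6}/6! · (f^{(5)}(18) − f^{(5)}(3)) = 1/30240 · (-1.17605e-06 − (-0.329218)) = 1.08868e-05.

S_3 ≈ 0.340895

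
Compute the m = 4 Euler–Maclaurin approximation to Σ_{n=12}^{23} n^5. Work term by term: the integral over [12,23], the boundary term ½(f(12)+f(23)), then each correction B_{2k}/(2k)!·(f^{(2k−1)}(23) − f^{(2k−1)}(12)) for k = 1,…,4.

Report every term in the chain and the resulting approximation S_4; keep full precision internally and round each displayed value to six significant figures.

S_4 ≈ 2.76255e+07

The integral term ∫_12^23 x^5 dx = 2.41750e+07.
Boundary: ½(f(12) + f(23)) = ½(248832 + 6.43634e+06) = 3.34259e+06.
So far: 2.75176e+07.
Order-1 term: 1/12 · (1.39920e+06 − 103680) = 107960.
Running total after k=1: 2.76255e+07.
Order-2 term: −1/720 · (31740.0 − 8640.00) = -32.0833.
Running total after k=2: 2.76255e+07.
Order-3 term: 1/30240 · (120.000 − 120.000) = 0.00000.
Running total after k=3: 2.76255e+07.
Order-4 term: −1/1209600 · (0.00000 − 0.00000) = 0.00000.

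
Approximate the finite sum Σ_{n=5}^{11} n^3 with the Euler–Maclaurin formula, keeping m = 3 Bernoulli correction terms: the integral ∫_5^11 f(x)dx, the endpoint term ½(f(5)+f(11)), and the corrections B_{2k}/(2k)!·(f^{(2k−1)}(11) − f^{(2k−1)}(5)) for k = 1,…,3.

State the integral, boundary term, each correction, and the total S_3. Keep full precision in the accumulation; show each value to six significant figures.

Integral: ∫_5^11 x^3 dx = 3504.00.
Endpoint term: (f(5) + f(11))/2 = (125.000 + 1331.00)/2 = 728.000.
So far: 4232.00.
Order-1 term: 1/12 · (363.000 − 75.0000) = 24.0000.
Partial sum through k=1: 4256.00.
Order-2 term: −1/720 · (6.00000 − 6.00000) = 0.00000.
Partial sum through k=2: 4256.00.
Order-3 term: 1/30240 · (0.00000 − 0.00000) = 0.00000.

S_3 ≈ 4256.00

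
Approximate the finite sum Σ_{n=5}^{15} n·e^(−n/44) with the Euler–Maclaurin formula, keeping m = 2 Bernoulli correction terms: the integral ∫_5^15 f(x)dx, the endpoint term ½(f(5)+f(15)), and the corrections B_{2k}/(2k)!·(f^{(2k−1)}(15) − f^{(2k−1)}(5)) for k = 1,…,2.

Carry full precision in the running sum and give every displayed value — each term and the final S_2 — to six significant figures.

S_2 ≈ 85.8691

∫_5^15 x·e^(−x/44) dx evaluates to 78.3311.
½[f(5) + f(15)] = ½[4.46291 + 10.6669] = 7.56488.
Running total after boundary: 85.8959.
Correction k=1: B_{2}/2! · (f^{(1)}(15) − f^{(1)}(5)) = 1/12 · (0.468695 − 0.791153) = -0.0268715.
Partial sum through k=1: 85.8691.
Correction k=2: B_{4}/4! · (f^{(3)}(15) − f^{(3)}(5)) = −1/720 · (0.000976726 − 0.00133074) = 4.91689e-07.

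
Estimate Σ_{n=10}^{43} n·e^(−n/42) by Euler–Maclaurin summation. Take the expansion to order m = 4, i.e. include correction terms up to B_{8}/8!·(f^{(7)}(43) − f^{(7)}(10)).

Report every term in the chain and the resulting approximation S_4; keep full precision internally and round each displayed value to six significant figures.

Integral: ∫_10^43 x·e^(−x/42) dx = 438.842.
Boundary: ½(f(10) + f(43)) = ½(7.88128 + 15.4466) = 11.6640.
So far: 450.506.
k=1: B_{2}/(2)! × [f^{(1)}(43) − f^{(1)}(10)] = 1/12 × (-0.00855295 − 0.600478) = -0.0507526.
Partial sum through k=1: 450.455.
k=2: B_{4}/(4)! × [f^{(3)}(43) − f^{(3)}(10)] = −1/720 × (0.000402435 − 0.00123398) = 1.15492e-06.
Partial sum through k=2: 450.455.
k=3: B_{6}/(6)! × [f^{(5)}(43) − f^{(5)}(10)] = 1/30240 × (4.59024e-07 − 1.20609e-06) = -2.47046e-11.
Partial sum through k=3: 450.455.
k=4: B_{8}/(8)! × [f^{(7)}(43) − f^{(7)}(10)] = −1/1209600 × (3.91105e-10 − 9.70890e-10) = 4.79319e-16.

S_4 ≈ 450.455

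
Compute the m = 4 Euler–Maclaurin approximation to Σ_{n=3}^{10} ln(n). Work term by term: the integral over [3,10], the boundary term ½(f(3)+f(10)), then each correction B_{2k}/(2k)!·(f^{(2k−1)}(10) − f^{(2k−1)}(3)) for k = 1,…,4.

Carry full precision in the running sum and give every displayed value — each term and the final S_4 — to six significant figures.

∫_3^10 ln(x) dx evaluates to 12.7300.
Endpoint term: (f(3) + f(10))/2 = (1.09861 + 2.30259)/2 = 1.70060.
Integral + boundary = 14.4306.
k=1: B_{2}/(2)! × [f^{(1)}(10) − f^{(1)}(3)] = 1/12 × (0.100000 − 0.333333) = -0.0194444.
Partial sum through k=1: 14.4112.
k=2: B_{4}/(4)! × [f^{(3)}(10) − f^{(3)}(3)] = −1/720 × (0.00200000 − 0.0740741) = 0.000100103.
Partial sum through k=2: 14.4113.
k=3: B_{6}/(6)! × [f^{(5)}(10) − f^{(5)}(3)] = 1/30240 × (0.000240000 − 0.0987654) = -3.25812e-06.
Partial sum through k=3: 14.4113.
k=4: B_{8}/(8)! × [f^{(7)}(10) − f^{(7)}(3)] = −1/1209600 × (7.20000e-05 − 0.329218) = 2.72112e-07.

S_4 ≈ 14.4113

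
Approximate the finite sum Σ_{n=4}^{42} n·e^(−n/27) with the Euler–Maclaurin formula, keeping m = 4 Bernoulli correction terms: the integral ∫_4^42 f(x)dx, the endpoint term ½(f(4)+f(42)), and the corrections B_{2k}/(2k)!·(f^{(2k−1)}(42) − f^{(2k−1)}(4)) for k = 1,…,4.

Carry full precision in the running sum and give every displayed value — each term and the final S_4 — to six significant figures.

Integral: ∫_4^42 x·e^(−x/27) dx = 328.521.
Boundary: ½(f(4) + f(42)) = ½(3.44921 + 8.86503) = 6.15712.
Integral + boundary = 334.678.
k=1: B_{2}/(2)! × [f^{(1)}(42) − f^{(1)}(4)] = 1/12 × (-0.117262 − 0.734555) = -0.0709847.
Partial sum through k=1: 334.607.
k=2: B_{4}/(4)! × [f^{(3)}(42) − f^{(3)}(4)] = −1/720 × (0.000418219 − 0.00337334) = 4.10433e-06.
Partial sum through k=2: 334.607.
k=3: B_{6}/(6)! × [f^{(5)}(42) − f^{(5)}(4)] = 1/30240 × (1.36803e-06 − 7.87250e-06) = -2.15095e-10.
Partial sum through k=3: 334.607.
k=4: B_{8}/(8)! × [f^{(7)}(42) − f^{(7)}(4)] = −1/1209600 × (2.96621e-09 − 1.52505e-08) = 1.01557e-14.

S_4 ≈ 334.607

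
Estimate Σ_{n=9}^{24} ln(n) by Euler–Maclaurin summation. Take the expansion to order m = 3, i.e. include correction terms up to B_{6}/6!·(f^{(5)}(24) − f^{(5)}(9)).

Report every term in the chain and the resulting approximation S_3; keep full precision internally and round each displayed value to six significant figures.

Integral: ∫_9^24 ln(x) dx = 41.4983.
½[f(9) + f(24)] = ½[2.19722 + 3.17805] = 2.68764.
Running total after boundary: 44.1859.
k=1: B_{2}/(2)! × [f^{(1)}(24) − f^{(1)}(9)] = 1/12 × (0.0416667 − 0.111111) = -0.00578704.
Running total after k=1: 44.1801.
k=2: B_{4}/(4)! × [f^{(3)}(24) − f^{(3)}(9)] = −1/720 × (0.000144676 − 0.00274348) = 3.60946e-06.
Running total after k=2: 44.1801.
k=3: B_{6}/(6)! × [f^{(5)}(24) − f^{(5)}(9)] = 1/30240 × (3.01408e-06 − 0.000406442) = -1.33409e-08.

S_3 ≈ 44.1801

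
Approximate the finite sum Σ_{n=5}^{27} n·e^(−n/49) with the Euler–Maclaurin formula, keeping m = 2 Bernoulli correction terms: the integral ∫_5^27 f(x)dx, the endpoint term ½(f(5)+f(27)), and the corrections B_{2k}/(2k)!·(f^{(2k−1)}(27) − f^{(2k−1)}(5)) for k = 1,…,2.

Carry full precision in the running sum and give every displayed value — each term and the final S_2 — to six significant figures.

S_2 ≈ 252.941

∫_5^27 x·e^(−x/49) dx evaluates to 242.949.
Endpoint term: (f(5) + f(27))/2 = (4.51496 + 15.5618)/2 = 10.0384.
Integral + boundary = 252.987.
Correction k=1: B_{2}/2! · (f^{(1)}(27) − f^{(1)}(5)) = 1/12 · (0.258774 − 0.810851) = -0.0460063.
Partial sum through k=1: 252.941.
Correction k=2: B_{4}/4! · (f^{(3)}(27) − f^{(3)}(5)) = −1/720 · (0.000587879 − 0.00108989) = 6.97243e-07.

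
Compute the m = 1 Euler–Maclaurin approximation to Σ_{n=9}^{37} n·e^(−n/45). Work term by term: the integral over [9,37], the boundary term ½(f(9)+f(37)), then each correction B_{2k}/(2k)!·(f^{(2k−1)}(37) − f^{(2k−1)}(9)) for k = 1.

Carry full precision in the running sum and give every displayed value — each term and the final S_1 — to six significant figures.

S_1 ≈ 379.697

Integral: ∫_9^37 x·e^(−x/45) dx = 367.930.
Endpoint term: (f(9) + f(37))/2 = (7.36858 + 16.2598)/2 = 11.8142.
So far: 379.745.
Correction k=1: B_{2}/2! · (f^{(1)}(37) − f^{(1)}(9)) = 1/12 · (0.0781252 − 0.654985) = -0.0480716.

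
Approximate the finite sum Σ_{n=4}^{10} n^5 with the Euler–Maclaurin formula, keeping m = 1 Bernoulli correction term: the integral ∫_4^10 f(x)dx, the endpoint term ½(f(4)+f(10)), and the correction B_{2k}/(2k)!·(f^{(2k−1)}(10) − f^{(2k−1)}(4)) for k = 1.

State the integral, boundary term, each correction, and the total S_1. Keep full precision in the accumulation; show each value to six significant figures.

∫_4^10 x^5 dx evaluates to 165984.
Boundary: ½(f(4) + f(10)) = ½(1024.00 + 100000) = 50512.0.
Integral + boundary = 216496.
k=1: B_{2}/(2)! × [f^{(1)}(10) − f^{(1)}(4)] = 1/12 × (50000.0 − 1280.00) = 4060.00.

S_1 ≈ 220556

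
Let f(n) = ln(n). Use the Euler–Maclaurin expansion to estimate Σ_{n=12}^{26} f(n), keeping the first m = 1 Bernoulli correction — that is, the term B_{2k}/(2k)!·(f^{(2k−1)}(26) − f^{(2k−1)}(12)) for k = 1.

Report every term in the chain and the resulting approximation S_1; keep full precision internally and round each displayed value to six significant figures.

The integral term ∫_12^26 ln(x) dx = 40.8916.
Endpoint term: (f(12) + f(26))/2 = (2.48491 + 3.25810)/2 = 2.87150.
So far: 43.7631.
Order-1 term: 1/12 · (0.0384615 − 0.0833333) = -0.00373932.

S_1 ≈ 43.7594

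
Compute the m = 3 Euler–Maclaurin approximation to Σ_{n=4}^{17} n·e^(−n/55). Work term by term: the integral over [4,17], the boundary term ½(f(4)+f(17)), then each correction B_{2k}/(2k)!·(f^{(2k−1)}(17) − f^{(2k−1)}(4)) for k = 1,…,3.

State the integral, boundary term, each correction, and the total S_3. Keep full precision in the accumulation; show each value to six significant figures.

Integral: ∫_4^17 x·e^(−x/55) dx = 110.286.
Boundary: ½(f(4) + f(17)) = ½(3.71942 + 12.4799) = 8.09968.
So far: 118.386.
Order-1 term: 1/12 · (0.507206 − 0.862229) = -0.0295852.
After k=1: 118.356.
Order-2 term: −1/720 · (0.000653036 − 0.000899814) = 3.42747e-07.
After k=2: 118.356.
Order-3 term: 1/30240 · (3.76331e-07 − 5.00692e-07) = -4.11248e-12.

S_3 ≈ 118.356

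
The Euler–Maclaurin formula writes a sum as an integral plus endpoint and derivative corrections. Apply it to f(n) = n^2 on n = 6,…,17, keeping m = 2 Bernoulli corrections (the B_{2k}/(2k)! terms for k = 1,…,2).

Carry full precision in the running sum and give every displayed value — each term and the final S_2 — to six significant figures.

∫_6^17 x^2 dx evaluates to 1565.67.
Boundary: ½(f(6) + f(17)) = ½(36.0000 + 289.000) = 162.500.
Integral + boundary = 1728.17.
Correction k=1: B_{2}/2! · (f^{(1)}(17) − f^{(1)}(6)) = 1/12 · (34.0000 − 12.0000) = 1.83333.
Partial sum through k=1: 1730.00.
Correction k=2: B_{4}/4! · (f^{(3)}(17) − f^{(3)}(6)) = −1/720 · (0.00000 − 0.00000) = 0.00000.

S_2 ≈ 1730.00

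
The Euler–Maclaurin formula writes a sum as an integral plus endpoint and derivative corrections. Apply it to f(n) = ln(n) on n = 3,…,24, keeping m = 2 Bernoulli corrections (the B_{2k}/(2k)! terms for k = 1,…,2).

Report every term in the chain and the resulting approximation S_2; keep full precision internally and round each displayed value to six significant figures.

The integral term ∫_3^24 ln(x) dx = 51.9775.
Boundary: ½(f(3) + f(24)) = ½(1.09861 + 3.17805) = 2.13833.
Running total after boundary: 54.1158.
Correction k=1: B_{2}/2! · (f^{(1)}(24) − f^{(1)}(3)) = 1/12 · (0.0416667 − 0.333333) = -0.0243056.
Partial sum through k=1: 54.0915.
Correction k=2: B_{4}/4! · (f^{(3)}(24) − f^{(3)}(3)) = −1/720 · (0.000144676 − 0.0740741) = 0.000102680.

S_2 ≈ 54.0916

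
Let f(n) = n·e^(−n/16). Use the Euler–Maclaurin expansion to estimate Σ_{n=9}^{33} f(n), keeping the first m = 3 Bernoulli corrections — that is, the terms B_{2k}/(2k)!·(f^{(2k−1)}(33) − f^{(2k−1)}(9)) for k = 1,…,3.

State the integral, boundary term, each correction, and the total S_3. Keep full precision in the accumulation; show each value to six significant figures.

Integral: ∫_9^33 x·e^(−x/16) dx = 128.239.
Boundary: ½(f(9) + f(33)) = ½(5.12805 + 4.19548) = 4.66176.
So far: 132.900.
Order-1 term: 1/12 · (-0.135082 − 0.249280) = -0.0320301.
After k=1: 132.868.
Order-2 term: −1/720 · (0.000465585 − 0.00542518) = 6.88832e-06.
After k=2: 132.868.
Order-3 term: 1/30240 · (5.69857e-06 − 3.85805e-05) = -1.08737e-09.

S_3 ≈ 132.868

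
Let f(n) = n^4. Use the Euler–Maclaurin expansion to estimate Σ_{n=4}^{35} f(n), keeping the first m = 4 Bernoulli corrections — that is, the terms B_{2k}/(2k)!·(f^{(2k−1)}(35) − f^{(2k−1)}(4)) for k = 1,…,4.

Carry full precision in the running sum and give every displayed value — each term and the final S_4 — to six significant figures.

∫_4^35 x^4 dx evaluates to 1.05042e+07.
Endpoint term: (f(4) + f(35))/2 = (256.000 + 1.50062e+06)/2 = 750440.
So far: 1.12546e+07.
Correction k=1: B_{2}/2! · (f^{(1)}(35) − f^{(1)}(4)) = 1/12 · (171500 − 256.000) = 14270.3.
After k=1: 1.12689e+07.
Correction k=2: B_{4}/4! · (f^{(3)}(35) − f^{(3)}(4)) = −1/720 · (840.000 − 96.0000) = -1.03333.
After k=2: 1.12689e+07.
Correction k=3: B_{6}/6! · (f^{(5)}(35) − f^{(5)}(4)) = 1/30240 · (0.00000 − 0.00000) = 0.00000.
After k=3: 1.12689e+07.
Correction k=4: B_{8}/8! · (f^{(7)}(35) − f^{(7)}(4)) = −1/1209600 · (0.00000 − 0.00000) = 0.00000.

S_4 ≈ 1.12689e+07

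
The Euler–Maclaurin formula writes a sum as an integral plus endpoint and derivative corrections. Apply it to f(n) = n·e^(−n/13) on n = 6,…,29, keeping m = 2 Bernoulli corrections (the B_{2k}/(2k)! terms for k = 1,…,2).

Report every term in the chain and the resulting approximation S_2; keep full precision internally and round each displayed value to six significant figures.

S_2 ≈ 100.432

The integral term ∫_6^29 x·e^(−x/13) dx = 97.0220.
Boundary: ½(f(6) + f(29)) = ½(3.78188 + 3.11593) = 3.44890.
Integral + boundary = 100.471.
Correction k=1: B_{2}/2! · (f^{(1)}(29) − f^{(1)}(6)) = 1/12 · (-0.132241 − 0.339399) = -0.0393034.
After k=1: 100.432.
Correction k=2: B_{4}/4! · (f^{(3)}(29) − f^{(3)}(6)) = −1/720 · (0.000489057 − 0.00946761) = 1.24702e-05.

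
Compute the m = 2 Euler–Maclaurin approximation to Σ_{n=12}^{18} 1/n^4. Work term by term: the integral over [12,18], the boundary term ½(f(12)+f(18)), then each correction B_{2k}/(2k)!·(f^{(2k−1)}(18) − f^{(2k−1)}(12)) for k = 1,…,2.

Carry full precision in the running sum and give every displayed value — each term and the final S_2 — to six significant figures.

The integral term ∫_12^18 1/x^4 dx = 0.000135745.
½[f(12) + f(18)] = ½[4.82253e-05 + 9.52599e-06] = 2.88756e-05.
Running total after boundary: 0.000164621.
k=1: B_{2}/(2)! × [f^{(1)}(18) − f^{(1)}(12)] = 1/12 × (-2.11689e-06 − (-1.60751e-05)) = 1.16318e-06.
After k=1: 0.000165784.
k=2: B_{4}/(4)! × [f^{(3)}(18) − f^{(3)}(12)] = −1/720 × (-1.96008e-07 − (-3.34898e-06)) = -4.37913e-09.

S_2 ≈ 0.000165780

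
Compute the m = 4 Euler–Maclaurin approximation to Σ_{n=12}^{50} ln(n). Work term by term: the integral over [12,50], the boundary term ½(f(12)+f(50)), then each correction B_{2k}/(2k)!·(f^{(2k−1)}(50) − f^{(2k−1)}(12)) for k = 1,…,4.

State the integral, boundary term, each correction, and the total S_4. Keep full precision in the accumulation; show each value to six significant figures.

S_4 ≈ 130.975

Integral: ∫_12^50 ln(x) dx = 127.782.
Boundary: ½(f(12) + f(50)) = ½(2.48491 + 3.91202) = 3.19846.
Running total after boundary: 130.981.
Order-1 term: 1/12 · (0.0200000 − 0.0833333) = -0.00527778.
Partial sum through k=1: 130.975.
Order-2 term: −1/720 · (1.60000e-05 − 0.00115741) = 1.58529e-06.
Partial sum through k=2: 130.975.
Order-3 term: 1/30240 · (7.68000e-08 − 9.64506e-05) = -3.18696e-09.
Partial sum through k=3: 130.975.
Order-4 term: −1/1209600 · (9.21600e-10 − 2.00939e-05) = 1.66112e-11.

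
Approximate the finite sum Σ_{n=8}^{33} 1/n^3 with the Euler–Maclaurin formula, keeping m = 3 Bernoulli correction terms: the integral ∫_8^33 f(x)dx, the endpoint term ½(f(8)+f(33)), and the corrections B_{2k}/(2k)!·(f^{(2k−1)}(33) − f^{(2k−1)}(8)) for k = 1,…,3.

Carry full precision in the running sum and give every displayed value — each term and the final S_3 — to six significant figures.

∫_8^33 1/x^3 dx evaluates to 0.00735336.
Endpoint term: (f(8) + f(33))/2 = (0.00195312 + 2.78265e-05)/2 = 0.000990476.
Integral + boundary = 0.00834384.
Correction k=1: B_{2}/2! · (f^{(1)}(33) − f^{(1)}(8)) = 1/12 · (-2.52968e-06 − (-0.000732422)) = 6.08243e-05.
After k=1: 0.00840466.
Correction k=2: B_{4}/4! · (f^{(3)}(33) − f^{(3)}(8)) = −1/720 · (-4.64588e-08 − (-0.000228882)) = -3.17827e-07.
After k=2: 0.00840435.
Correction k=3: B_{6}/6! · (f^{(5)}(33) − f^{(5)}(8)) = 1/30240 · (-1.79180e-09 − (-0.000150204)) = 4.96699e-09.

S_3 ≈ 0.00840435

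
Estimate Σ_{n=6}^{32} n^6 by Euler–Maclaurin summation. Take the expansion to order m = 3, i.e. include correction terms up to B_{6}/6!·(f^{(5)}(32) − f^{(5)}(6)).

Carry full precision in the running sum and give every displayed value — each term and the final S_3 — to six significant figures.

S_3 ≈ 5.46216e+09

∫_6^32 x^6 dx evaluates to 4.90849e+09.
Endpoint term: (f(6) + f(32))/2 = (46656.0 + 1.07374e+09)/2 = 5.36894e+08.
So far: 5.44539e+09.
Order-1 term: 1/12 · (2.01327e+08 − 46656.0) = 1.67733e+07.
Partial sum through k=1: 5.46216e+09.
Order-2 term: −1/720 · (3.93216e+06 − 25920.0) = -5425.33.
Partial sum through k=2: 5.46216e+09.
Order-3 term: 1/30240 · (23040.0 − 4320.00) = 0.619048.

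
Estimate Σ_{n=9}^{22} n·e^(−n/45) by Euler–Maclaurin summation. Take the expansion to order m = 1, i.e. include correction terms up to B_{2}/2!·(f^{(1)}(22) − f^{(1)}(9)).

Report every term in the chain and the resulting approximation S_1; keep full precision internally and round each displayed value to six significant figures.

S_1 ≈ 150.796

The integral term ∫_9^22 x·e^(−x/45) dx = 140.394.
Boundary: ½(f(9) + f(22)) = ½(7.36858 + 13.4928) = 10.4307.
Integral + boundary = 150.824.
Correction k=1: B_{2}/2! · (f^{(1)}(22) − f^{(1)}(9)) = 1/12 · (0.313468 − 0.654985) = -0.0284597.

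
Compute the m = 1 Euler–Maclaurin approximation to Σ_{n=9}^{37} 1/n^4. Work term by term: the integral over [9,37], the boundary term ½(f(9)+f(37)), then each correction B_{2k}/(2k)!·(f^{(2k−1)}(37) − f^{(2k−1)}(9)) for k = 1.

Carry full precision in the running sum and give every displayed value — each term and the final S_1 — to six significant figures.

S_1 ≈ 0.000532782

∫_9^37 1/x^4 dx evaluates to 0.000450667.
Boundary: ½(f(9) + f(37)) = ½(0.000152416 + 5.33572e-07) = 7.64747e-05.
So far: 0.000527141.
Order-1 term: 1/12 · (-5.76835e-08 − (-6.77404e-05)) = 5.64022e-06.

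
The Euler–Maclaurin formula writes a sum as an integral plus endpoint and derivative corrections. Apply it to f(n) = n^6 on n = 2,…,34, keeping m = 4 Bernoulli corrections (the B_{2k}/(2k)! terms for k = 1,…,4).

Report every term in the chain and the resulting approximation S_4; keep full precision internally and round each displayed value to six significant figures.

S_4 ≈ 8.29845e+09

Integral: ∫_2^34 x^6 dx = 7.50334e+09.
Endpoint term: (f(2) + f(34))/2 = (64.0000 + 1.54480e+09)/2 = 7.72402e+08.
So far: 8.27574e+09.
Order-1 term: 1/12 · (2.72613e+08 − 192.000) = 2.27177e+07.
Partial sum through k=1: 8.29846e+09.
Order-2 term: −1/720 · (4.71648e+06 − 960.000) = -6549.33.
Partial sum through k=2: 8.29845e+09.
Order-3 term: 1/30240 · (24480.0 − 1440.00) = 0.761905.
Partial sum through k=3: 8.29845e+09.
Order-4 term: −1/1209600 · (0.00000 − 0.00000) = 0.00000.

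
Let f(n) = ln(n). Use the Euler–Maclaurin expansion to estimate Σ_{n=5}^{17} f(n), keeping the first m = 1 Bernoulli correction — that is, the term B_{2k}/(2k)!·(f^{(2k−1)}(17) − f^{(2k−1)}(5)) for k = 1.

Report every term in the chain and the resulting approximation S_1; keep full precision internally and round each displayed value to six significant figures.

The integral term ∫_5^17 ln(x) dx = 28.1174.
Endpoint term: (f(5) + f(17))/2 = (1.60944 + 2.83321)/2 = 2.22133.
Integral + boundary = 30.3388.
Correction k=1: B_{2}/2! · (f^{(1)}(17) − f^{(1)}(5)) = 1/12 · (0.0588235 − 0.200000) = -0.0117647.

S_1 ≈ 30.3270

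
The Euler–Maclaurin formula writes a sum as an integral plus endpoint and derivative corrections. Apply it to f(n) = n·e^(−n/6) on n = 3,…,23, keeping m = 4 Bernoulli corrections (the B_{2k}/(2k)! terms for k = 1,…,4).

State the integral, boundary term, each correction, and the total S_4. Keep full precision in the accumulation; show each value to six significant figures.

∫_3^23 x·e^(−x/6) dx evaluates to 28.9878.
½[f(3) + f(23)] = ½[1.81959 + 0.497660] = 1.15863.
Integral + boundary = 30.1464.
Order-1 term: 1/12 · (-0.0613059 − 0.303265) = -0.0303809.
After k=1: 30.1160.
Order-2 term: −1/720 · (-0.000500865 − 0.0421202) = 5.91959e-05.
After k=2: 30.1161.
Order-3 term: 1/30240 · (1.94781e-05 − 0.00210601) = -6.89990e-08.
After k=3: 30.1161.
Order-4 term: −1/1209600 · (1.46859e-06 − 8.45004e-05) = 6.86440e-11.

S_4 ≈ 30.1161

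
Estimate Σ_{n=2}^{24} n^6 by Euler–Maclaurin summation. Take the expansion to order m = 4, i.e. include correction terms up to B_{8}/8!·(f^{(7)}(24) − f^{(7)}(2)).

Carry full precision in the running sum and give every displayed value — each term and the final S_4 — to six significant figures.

S_4 ≈ 7.54741e+08

∫_2^24 x^6 dx evaluates to 6.55210e+08.
Endpoint term: (f(2) + f(24))/2 = (64.0000 + 1.91103e+08)/2 = 9.55515e+07.
Integral + boundary = 7.50762e+08.
Order-1 term: 1/12 · (4.77757e+07 − 192.000) = 3.98130e+06.
Partial sum through k=1: 7.54743e+08.
Order-2 term: −1/720 · (1.65888e+06 − 960.000) = -2302.67.
Partial sum through k=2: 7.54741e+08.
Order-3 term: 1/30240 · (17280.0 − 1440.00) = 0.523810.
Partial sum through k=3: 7.54741e+08.
Order-4 term: −1/1209600 · (0.00000 − 0.00000) = 0.00000.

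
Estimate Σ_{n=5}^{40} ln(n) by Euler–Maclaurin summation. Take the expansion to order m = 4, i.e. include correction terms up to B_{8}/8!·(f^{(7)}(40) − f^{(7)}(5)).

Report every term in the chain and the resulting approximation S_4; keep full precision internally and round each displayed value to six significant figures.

The integral term ∫_5^40 ln(x) dx = 104.508.
½[f(5) + f(40)] = ½[1.60944 + 3.68888] = 2.64916.
Running total after boundary: 107.157.
Order-1 term: 1/12 · (0.0250000 − 0.200000) = -0.0145833.
Running total after k=1: 107.143.
Order-2 term: −1/720 · (3.12500e-05 − 0.0160000) = 2.21788e-05.
Running total after k=2: 107.143.
Order-3 term: 1/30240 · (2.34375e-07 − 0.00768000) = -2.53961e-07.
Running total after k=3: 107.143.
Order-4 term: −1/1209600 · (4.39453e-09 − 0.00921600) = 7.61904e-09.

S_4 ≈ 107.143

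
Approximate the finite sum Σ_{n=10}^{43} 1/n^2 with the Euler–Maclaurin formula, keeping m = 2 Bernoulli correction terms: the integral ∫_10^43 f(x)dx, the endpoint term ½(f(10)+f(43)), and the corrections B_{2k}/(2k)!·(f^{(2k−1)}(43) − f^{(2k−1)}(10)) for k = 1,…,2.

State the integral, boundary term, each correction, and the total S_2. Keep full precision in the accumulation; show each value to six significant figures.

Integral: ∫_10^43 1/x^2 dx = 0.0767442.
Boundary: ½(f(10) + f(43)) = ½(0.0100000 + 0.000540833) = 0.00527042.
Running total after boundary: 0.0820146.
k=1: B_{2}/(2)! × [f^{(1)}(43) − f^{(1)}(10)] = 1/12 × (-2.51550e-05 − (-0.00200000)) = 0.000164570.
Running total after k=1: 0.0821792.
k=2: B_{4}/(4)! × [f^{(3)}(43) − f^{(3)}(10)] = −1/720 × (-1.63256e-07 − (-0.000240000)) = -3.33107e-07.

S_2 ≈ 0.0821788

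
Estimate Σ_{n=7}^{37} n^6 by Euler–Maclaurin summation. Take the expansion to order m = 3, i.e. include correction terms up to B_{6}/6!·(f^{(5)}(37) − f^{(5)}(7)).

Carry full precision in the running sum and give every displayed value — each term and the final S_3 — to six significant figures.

S_3 ≈ 1.48792e+10

The integral term ∫_7^37 x^6 dx = 1.35616e+10.
Endpoint term: (f(7) + f(37))/2 = (117649 + 2.56573e+09)/2 = 1.28292e+09.
Running total after boundary: 1.48445e+10.
k=1: B_{2}/(2)! × [f^{(1)}(37) − f^{(1)}(7)] = 1/12 × (4.16064e+08 − 100842) = 3.46636e+07.
Running total after k=1: 1.48792e+10.
k=2: B_{4}/(4)! × [f^{(3)}(37) − f^{(3)}(7)] = −1/720 × (6.07836e+06 − 41160.0) = -8385.00.
Running total after k=2: 1.48792e+10.
k=3: B_{6}/(6)! × [f^{(5)}(37) − f^{(5)}(7)] = 1/30240 × (26640.0 − 5040.00) = 0.714286.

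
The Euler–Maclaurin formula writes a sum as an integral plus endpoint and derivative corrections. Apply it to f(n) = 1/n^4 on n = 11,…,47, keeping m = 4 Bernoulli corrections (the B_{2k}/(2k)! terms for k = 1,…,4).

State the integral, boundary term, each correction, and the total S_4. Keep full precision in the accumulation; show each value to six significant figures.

S_4 ≈ 0.000283541

∫_11^47 1/x^4 dx evaluates to 0.000247228.
½[f(11) + f(47)] = ½[6.83013e-05 + 2.04931e-07] = 3.42531e-05.
Integral + boundary = 0.000281481.
Order-1 term: 1/12 · (-1.74410e-08 − (-2.48369e-05)) = 2.06828e-06.
After k=1: 0.000283549.
Order-2 term: −1/720 · (-2.36862e-10 − (-6.15790e-06)) = -8.55231e-09.
After k=2: 0.000283541.
Order-3 term: 1/30240 · (-6.00466e-12 − (-2.84994e-06)) = 9.42437e-11.
After k=3: 0.000283541.
Order-4 term: −1/1209600 · (-2.44644e-13 − (-2.11979e-06)) = -1.75247e-12.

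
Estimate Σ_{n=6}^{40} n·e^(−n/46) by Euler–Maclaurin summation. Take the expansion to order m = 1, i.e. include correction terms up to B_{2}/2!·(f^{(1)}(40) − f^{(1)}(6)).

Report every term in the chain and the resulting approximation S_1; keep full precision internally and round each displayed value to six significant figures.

S_1 ≈ 452.355

Integral: ∫_6^40 x·e^(−x/46) dx = 441.398.
½[f(6) + f(40)] = ½[5.26628 + 16.7653] = 11.0158.
So far: 452.414.
Correction k=1: B_{2}/2! · (f^{(1)}(40) − f^{(1)}(6)) = 1/12 · (0.0546696 − 0.763229) = -0.0590466.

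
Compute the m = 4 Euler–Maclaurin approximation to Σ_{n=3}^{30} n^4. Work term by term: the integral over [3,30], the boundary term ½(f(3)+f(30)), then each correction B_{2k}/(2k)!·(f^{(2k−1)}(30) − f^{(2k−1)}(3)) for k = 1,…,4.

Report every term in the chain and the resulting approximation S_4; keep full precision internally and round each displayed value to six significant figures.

S_4 ≈ 5.27398e+06

Integral: ∫_3^30 x^4 dx = 4.85995e+06.
Endpoint term: (f(3) + f(30))/2 = (81.0000 + 810000)/2 = 405040.
Running total after boundary: 5.26499e+06.
Order-1 term: 1/12 · (108000 − 108.000) = 8991.00.
After k=1: 5.27398e+06.
Order-2 term: −1/720 · (720.000 − 72.0000) = -0.900000.
After k=2: 5.27398e+06.
Order-3 term: 1/30240 · (0.00000 − 0.00000) = 0.00000.
After k=3: 5.27398e+06.
Order-4 term: −1/1209600 · (0.00000 − 0.00000) = 0.00000.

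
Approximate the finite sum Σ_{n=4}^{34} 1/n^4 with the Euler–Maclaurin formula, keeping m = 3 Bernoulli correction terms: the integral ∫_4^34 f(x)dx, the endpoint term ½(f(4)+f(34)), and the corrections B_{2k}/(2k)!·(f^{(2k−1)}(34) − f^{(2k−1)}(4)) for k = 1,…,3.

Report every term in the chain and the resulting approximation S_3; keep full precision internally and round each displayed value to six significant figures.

The integral term ∫_4^34 1/x^4 dx = 0.00519985.
½[f(4) + f(34)] = ½[0.00390625 + 7.48315e-07] = 0.00195350.
Integral + boundary = 0.00715335.
k=1: B_{2}/(2)! × [f^{(1)}(34) − f^{(1)}(4)] = 1/12 × (-8.80370e-08 − (-0.00390625)) = 0.000325513.
Partial sum through k=1: 0.00747887.
k=2: B_{4}/(4)! × [f^{(3)}(34) − f^{(3)}(4)] = −1/720 × (-2.28470e-09 − (-0.00732422)) = -1.01725e-05.
Partial sum through k=2: 0.00746869.
k=3: B_{6}/(6)! × [f^{(5)}(34) − f^{(5)}(4)] = 1/30240 × (-1.10677e-10 − (-0.0256348)) = 8.47710e-07.

S_3 ≈ 0.00746954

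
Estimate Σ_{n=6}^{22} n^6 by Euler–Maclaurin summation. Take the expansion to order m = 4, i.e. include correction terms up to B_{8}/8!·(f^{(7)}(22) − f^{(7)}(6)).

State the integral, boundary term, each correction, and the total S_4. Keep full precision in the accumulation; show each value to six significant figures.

The integral term ∫_6^22 x^6 dx = 3.56297e+08.
Endpoint term: (f(6) + f(22))/2 = (46656.0 + 1.13380e+08)/2 = 5.67133e+07.
Integral + boundary = 4.13010e+08.
Correction k=1: B_{2}/2! · (f^{(1)}(22) − f^{(1)}(6)) = 1/12 · (3.09218e+07 − 46656.0) = 2.57293e+06.
Running total after k=1: 4.15583e+08.
Correction k=2: B_{4}/4! · (f^{(3)}(22) − f^{(3)}(6)) = −1/720 · (1.27776e+06 − 25920.0) = -1738.67.
Running total after k=2: 4.15581e+08.
Correction k=3: B_{6}/6! · (f^{(5)}(22) − f^{(5)}(6)) = 1/30240 · (15840.0 − 4320.00) = 0.380952.
Running total after k=3: 4.15581e+08.
Correction k=4: B_{8}/8! · (f^{(7)}(22) − f^{(7)}(6)) = −1/1209600 · (0.00000 − 0.00000) = 0.00000.

S_4 ≈ 4.15581e+08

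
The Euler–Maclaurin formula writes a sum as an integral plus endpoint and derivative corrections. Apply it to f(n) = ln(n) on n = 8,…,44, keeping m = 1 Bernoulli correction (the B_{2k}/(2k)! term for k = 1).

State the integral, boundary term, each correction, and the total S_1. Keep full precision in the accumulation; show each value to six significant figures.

∫_8^44 ln(x) dx evaluates to 113.869.
Endpoint term: (f(8) + f(44))/2 = (2.07944 + 3.78419)/2 = 2.93182.
So far: 116.801.
Correction k=1: B_{2}/2! · (f^{(1)}(44) − f^{(1)}(8)) = 1/12 · (0.0227273 − 0.125000) = -0.00852273.

S_1 ≈ 116.792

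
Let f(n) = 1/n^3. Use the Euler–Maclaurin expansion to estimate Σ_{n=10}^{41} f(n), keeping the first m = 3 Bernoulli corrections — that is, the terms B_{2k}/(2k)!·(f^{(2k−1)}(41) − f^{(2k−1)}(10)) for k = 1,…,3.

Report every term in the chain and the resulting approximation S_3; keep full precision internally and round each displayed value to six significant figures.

∫_10^41 1/x^3 dx evaluates to 0.00470256.
½[f(10) + f(41)] = ½[0.00100000 + 1.45094e-05] = 0.000507255.
Running total after boundary: 0.00520981.
Correction k=1: B_{2}/2! · (f^{(1)}(41) − f^{(1)}(10)) = 1/12 · (-1.06166e-06 − (-0.000300000)) = 2.49115e-05.
Running total after k=1: 0.00523472.
Correction k=2: B_{4}/4! · (f^{(3)}(41) − f^{(3)}(10)) = −1/720 · (-1.26313e-08 − (-6.00000e-05)) = -8.33158e-08.
Running total after k=2: 0.00523464.
Correction k=3: B_{6}/6! · (f^{(5)}(41) − f^{(5)}(10)) = 1/30240 · (-3.15595e-10 − (-2.52000e-05)) = 8.33323e-10.

S_3 ≈ 0.00523464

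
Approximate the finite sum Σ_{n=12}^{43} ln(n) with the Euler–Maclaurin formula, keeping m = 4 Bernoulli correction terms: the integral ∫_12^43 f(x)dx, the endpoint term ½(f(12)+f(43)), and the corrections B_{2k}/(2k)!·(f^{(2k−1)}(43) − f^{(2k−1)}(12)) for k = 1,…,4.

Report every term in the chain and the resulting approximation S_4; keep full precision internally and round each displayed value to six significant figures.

∫_12^43 ln(x) dx evaluates to 100.913.
½[f(12) + f(43)] = ½[2.48491 + 3.76120] = 3.12305.
Integral + boundary = 104.036.
k=1: B_{2}/(2)! × [f^{(1)}(43) − f^{(1)}(12)] = 1/12 × (0.0232558 − 0.0833333) = -0.00500646.
After k=1: 104.031.
k=2: B_{4}/(4)! × [f^{(3)}(43) − f^{(3)}(12)] = −1/720 × (2.51550e-05 − 0.00115741) = 1.57257e-06.
After k=2: 104.031.
k=3: B_{6}/(6)! × [f^{(5)}(43) − f^{(5)}(12)] = 1/30240 × (1.63256e-07 − 9.64506e-05) = -3.18411e-09.
After k=3: 104.031.
k=4: B_{8}/(8)! × [f^{(7)}(43) − f^{(7)}(12)] = −1/1209600 × (2.64883e-09 − 2.00939e-05) = 1.66098e-11.

S_4 ≈ 104.031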